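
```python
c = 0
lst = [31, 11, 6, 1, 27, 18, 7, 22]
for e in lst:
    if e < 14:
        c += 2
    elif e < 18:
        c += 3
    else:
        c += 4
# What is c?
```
Trace:
  c=0
  c=4, e=31
  c=6, e=11
  c=8, e=6
  c=10, e=1
  c=14, e=27
  c=18, e=18
  c=20, e=7
  c=24, e=22

Final answer: 24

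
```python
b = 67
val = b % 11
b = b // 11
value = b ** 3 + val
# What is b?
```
Trace:
  b=67
  b=67, val=1
  b=6, val=1
  b=6, val=1, value=217

Final answer: 6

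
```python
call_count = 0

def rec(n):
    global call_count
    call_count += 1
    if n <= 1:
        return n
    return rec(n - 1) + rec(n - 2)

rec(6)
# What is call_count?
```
Call trace (a repeated sub-call is expanded the first time; later identical calls just restate its return value):
rec(n=6)
  rec(n=5)
    rec(n=4)
      rec(n=3)
        rec(n=2)
          rec(n=1)
          -> return 1
          rec(n=0)
          -> return 0
        -> return 1
        rec(n=1)
        -> return 1
      -> return 2
      rec(n=2) -> return 1  (same call as traced above)
    -> return 3
    rec(n=3) -> return 2  (same call as traced above)
  -> return 5
  rec(n=4) -> return 3  (same call as traced above)
-> return 8

call_count is incremented once per call, so count the calls in each subtree. Let C(n) = number of calls made by rec(n).
C(0) = C(1) = 1 (base case, no recursion); C(n) = 1 + C(n - 1) + C(n - 2) otherwise.
C(2) = 1 + C(1) + C(0) = 1 + 1 + 1 = 3
C(3) = 1 + C(2) + C(1) = 1 + 3 + 1 = 5
C(4) = 1 + C(3) + C(2) = 1 + 5 + 3 = 9
C(5) = 1 + C(4) + C(3) = 1 + 9 + 5 = 15
C(6) = 1 + C(5) + C(4) = 1 + 15 + 9 = 25
call_count = C(6) = 25

Final answer: 25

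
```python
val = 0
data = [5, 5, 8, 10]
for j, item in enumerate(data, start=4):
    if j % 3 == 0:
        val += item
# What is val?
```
Trace:
  val=0
  val=0, j=4, item=5
  val=0, j=5, item=5
  val=8, j=6, item=8
  val=8, j=7, item=10

Final answer: 8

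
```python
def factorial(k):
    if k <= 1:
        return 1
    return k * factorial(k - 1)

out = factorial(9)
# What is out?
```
Call trace:
factorial(k=9)
  factorial(k=8)
    factorial(k=7)
      factorial(k=6)
        factorial(k=5)
          factorial(k=4)
            factorial(k=3)
              factorial(k=2)
                factorial(k=1)
                -> return 1
              -> return 2
            -> return 6
          -> return 24
        -> return 120
      -> return 720
    -> return 5040
  -> return 40320
-> return 362880

Final answer: 362880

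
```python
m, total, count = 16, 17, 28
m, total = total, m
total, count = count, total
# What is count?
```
Trace:
  m=16, total=17, count=28
  m=17, total=16, count=28
  m=17, total=28, count=16

Final answer: 16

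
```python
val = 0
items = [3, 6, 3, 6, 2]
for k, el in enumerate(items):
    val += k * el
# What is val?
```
Trace:
  val=0
  val=0, k=0, el=3
  val=6, k=1, el=6
  val=12, k=2, el=3
  val=30, k=3, el=6
  val=38, k=4, el=2

Final answer: 38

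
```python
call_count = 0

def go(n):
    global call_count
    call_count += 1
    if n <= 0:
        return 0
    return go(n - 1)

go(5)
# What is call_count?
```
Call trace:
go(n=5)
  go(n=4)
    go(n=3)
      go(n=2)
        go(n=1)
          go(n=0)
          -> return 0
        -> return 0
      -> return 0
    -> return 0
  -> return 0
-> return 0

call_count is incremented once per call. go is entered once for each n = 5, 4, 3, 2, 1, 0 (the n <= 0 call returns without recursing), i.e. 5 + 1 calls.
call_count = 6

Final answer: 6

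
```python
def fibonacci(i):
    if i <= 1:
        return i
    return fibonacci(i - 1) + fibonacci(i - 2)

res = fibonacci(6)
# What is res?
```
Call trace (a repeated sub-call is expanded the first time; later identical calls just restate its return value):
fibonacci(i=6)
  fibonacci(i=5)
    fibonacci(i=4)
      fibonacci(i=3)
        fibonacci(i=2)
          fibonacci(i=1)
          -> return 1
          fibonacci(i=0)
          -> return 0
        -> return 1
        fibonacci(i=1)
        -> return 1
      -> return 2
      fibonacci(i=2) -> return 1  (same call as traced above)
    -> return 3
    fibonacci(i=3) -> return 2  (same call as traced above)
  -> return 5
  fibonacci(i=4) -> return 3  (same call as traced above)
-> return 8

Final answer: 8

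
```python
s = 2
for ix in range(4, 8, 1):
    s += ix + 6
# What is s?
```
Trace:
  s=2
  s=12, ix=4
  s=23, ix=5
  s=35, ix=6
  s=48, ix=7

Final answer: 48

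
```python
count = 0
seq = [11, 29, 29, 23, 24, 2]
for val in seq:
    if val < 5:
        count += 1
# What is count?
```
Trace:
  count=0
  count=0, val=11
  count=0, val=29
  count=0, val=29
  count=0, val=23
  count=0, val=24
  count=1, val=2

Final answer: 1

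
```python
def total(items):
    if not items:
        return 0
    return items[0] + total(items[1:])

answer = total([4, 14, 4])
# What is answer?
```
Call trace:
total(items=[4, 14, 4])
  total(items=[14, 4])
    total(items=[4])
      total(items=[])
      -> return 0
    -> return 4
  -> return 18
-> return 22

Final answer: 22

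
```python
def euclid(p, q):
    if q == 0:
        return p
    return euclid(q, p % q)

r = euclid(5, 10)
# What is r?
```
Call trace:
euclid(p=5, q=10)
  euclid(p=10, q=5)
    euclid(p=5, q=0)
    -> return 5
  -> return 5
-> return 5

Final answer: 5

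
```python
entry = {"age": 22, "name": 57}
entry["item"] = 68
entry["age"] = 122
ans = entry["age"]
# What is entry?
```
Trace:
  entry={'age': 22, 'name': 57}
  entry={'age': 22, 'name': 57, 'item': 68}
  entry={'age': 122, 'name': 57, 'item': 68}
  entry={'age': 122, 'name': 57, 'item': 68}, ans=122

Final answer: {'age': 122, 'name': 57, 'item': 68}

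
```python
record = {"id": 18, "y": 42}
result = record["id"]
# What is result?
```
Trace:
  record={'id': 18, 'y': 42}
  record={'id': 18, 'y': 42}, result=18

Final answer: 18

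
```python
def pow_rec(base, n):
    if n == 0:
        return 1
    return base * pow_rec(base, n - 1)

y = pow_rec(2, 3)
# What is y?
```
Call trace:
pow_rec(base=2, n=3)
  pow_rec(base=2, n=2)
    pow_rec(base=2, n=1)
      pow_rec(base=2, n=0)
      -> return 1
    -> return 2
  -> return 4
-> return 8

Final answer: 8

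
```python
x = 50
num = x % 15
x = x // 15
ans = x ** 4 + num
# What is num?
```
Trace:
  x=50
  x=50, num=5
  x=3, num=5
  x=3, num=5, ans=86

Final answer: 5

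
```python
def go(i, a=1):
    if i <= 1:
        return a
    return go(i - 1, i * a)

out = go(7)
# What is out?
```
Call trace:
go(i=7, a=1)
  go(i=6, a=7)
    go(i=5, a=42)
      go(i=4, a=210)
        go(i=3, a=840)
          go(i=2, a=2520)
            go(i=1, a=5040)
            -> return 5040
          -> return 5040
        -> return 5040
      -> return 5040
    -> return 5040
  -> return 5040
-> return 5040

Final answer: 5040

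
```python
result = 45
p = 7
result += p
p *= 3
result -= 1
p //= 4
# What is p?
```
Trace:
  result=45
  result=45, p=7
  result=52, p=7
  result=52, p=21
  result=51, p=21
  result=51, p=5

Final answer: 5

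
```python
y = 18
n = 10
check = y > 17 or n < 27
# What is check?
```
Trace:
  y=18
  y=18, n=10
  y=18, n=10, check=True

Final answer: True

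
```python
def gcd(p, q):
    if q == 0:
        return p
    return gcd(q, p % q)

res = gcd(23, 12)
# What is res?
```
Call trace:
gcd(p=23, q=12)
  gcd(p=12, q=11)
    gcd(p=11, q=1)
      gcd(p=1, q=0)
      -> return 1
    -> return 1
  -> return 1
-> return 1

Final answer: 1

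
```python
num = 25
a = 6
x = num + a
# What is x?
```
Trace:
  num=25
  num=25, a=6
  num=25, a=6, x=31

Final answer: 31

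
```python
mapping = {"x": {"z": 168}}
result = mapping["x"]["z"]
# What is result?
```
Trace:
  mapping={'x': {'z': 168}}
  mapping={'x': {'z': 168}}, result=168

Final answer: 168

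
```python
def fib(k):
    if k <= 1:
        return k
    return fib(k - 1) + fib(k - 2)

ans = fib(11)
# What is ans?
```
Call trace (a repeated sub-call is expanded the first time; later identical calls just restate its return value):
fib(k=11)
  fib(k=10)
    fib(k=9)
      fib(k=8)
        fib(k=7)
          fib(k=6)
            fib(k=5)
              fib(k=4)
                fib(k=3)
                  fib(k=2)
                    fib(k=1)
                    -> return 1
                    fib(k=0)
                    -> return 0
                  -> return 1
                  fib(k=1)
                  -> return 1
                -> return 2
                fib(k=2) -> return 1  (same call as traced above)
              -> return 3
              fib(k=3) -> return 2  (same call as traced above)
            -> return 5
            fib(k=4) -> return 3  (same call as traced above)
          -> return 8
          fib(k=5) -> return 5  (same call as traced above)
        -> return 13
        fib(k=6) -> return 8  (same call as traced above)
      -> return 21
      fib(k=7) -> return 13  (same call as traced above)
    -> return 34
    fib(k=8) -> return 21  (same call as traced above)
  -> return 55
  fib(k=9) -> return 34  (same call as traced above)
-> return 89

Final answer: 89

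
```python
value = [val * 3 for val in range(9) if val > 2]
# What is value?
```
Trace:
  val=0
  val=1
  val=2
  val=3
  val=4
  val=5
  val=6
  val=7
  val=8
  value=[9, 12, 15, 18, 21, 24]

Final answer: [9, 12, 15, 18, 21, 24]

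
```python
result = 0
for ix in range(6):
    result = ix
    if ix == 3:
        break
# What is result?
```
Trace:
  result=0
  result=0, ix=0
  result=1, ix=1
  result=2, ix=2
  result=3, ix=3

Final answer: 3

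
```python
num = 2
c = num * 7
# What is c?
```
Trace:
  num=2
  num=2, c=14

Final answer: 14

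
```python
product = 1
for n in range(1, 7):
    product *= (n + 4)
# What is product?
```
Trace:
  product=1
  product=5, n=1
  product=30, n=2
  product=210, n=3
  product=1680, n=4
  product=15120, n=5
  product=151200, n=6

Final answer: 151200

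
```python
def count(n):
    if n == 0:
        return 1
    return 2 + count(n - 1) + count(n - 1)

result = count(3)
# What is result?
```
Call trace (a repeated sub-call is expanded the first time; later identical calls just restate its return value):
count(n=3)
  count(n=2)
    count(n=1)
      count(n=0)
      -> return 1
      count(n=0)
      -> return 1
    -> return 4
    count(n=1) -> return 4  (same call as traced above)
  -> return 10
  count(n=2) -> return 10  (same call as traced above)
-> return 22

Final answer: 22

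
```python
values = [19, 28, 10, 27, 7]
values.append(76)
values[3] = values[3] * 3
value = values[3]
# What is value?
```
Trace:
  values=[19, 28, 10, 27, 7]
  values=[19, 28, 10, 27, 7, 76]
  values=[19, 28, 10, 81, 7, 76]
  values=[19, 28, 10, 81, 7, 76], value=81

Final answer: 81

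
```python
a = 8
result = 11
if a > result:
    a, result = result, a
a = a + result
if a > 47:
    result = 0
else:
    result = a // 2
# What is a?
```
Trace:
  a=8
  a=8, result=11
  a=8, result=11
  a=19, result=11
  a=19, result=9

Final answer: 19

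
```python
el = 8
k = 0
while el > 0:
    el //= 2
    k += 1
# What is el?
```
Trace:
  el=8
  el=8, k=0
  el=4, k=1
  el=2, k=2
  el=1, k=3
  el=0, k=4

Final answer: 0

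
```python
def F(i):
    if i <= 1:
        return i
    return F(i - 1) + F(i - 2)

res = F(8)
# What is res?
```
Call trace (a repeated sub-call is expanded the first time; later identical calls just restate its return value):
F(i=8)
  F(i=7)
    F(i=6)
      F(i=5)
        F(i=4)
          F(i=3)
            F(i=2)
              F(i=1)
              -> return 1
              F(i=0)
              -> return 0
            -> return 1
            F(i=1)
            -> return 1
          -> return 2
          F(i=2) -> return 1  (same call as traced above)
        -> return 3
        F(i=3) -> return 2  (same call as traced above)
      -> return 5
      F(i=4) -> return 3  (same call as traced above)
    -> return 8
    F(i=5) -> return 5  (same call as traced above)
  -> return 13
  F(i=6) -> return 8  (same call as traced above)
-> return 21

Final answer: 21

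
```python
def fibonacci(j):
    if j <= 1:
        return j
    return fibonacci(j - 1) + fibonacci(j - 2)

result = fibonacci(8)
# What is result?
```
Call trace (a repeated sub-call is expanded the first time; later identical calls just restate its return value):
fibonacci(j=8)
  fibonacci(j=7)
    fibonacci(j=6)
      fibonacci(j=5)
        fibonacci(j=4)
          fibonacci(j=3)
            fibonacci(j=2)
              fibonacci(j=1)
              -> return 1
              fibonacci(j=0)
              -> return 0
            -> return 1
            fibonacci(j=1)
            -> return 1
          -> return 2
          fibonacci(j=2) -> return 1  (same call as traced above)
        -> return 3
        fibonacci(j=3) -> return 2  (same call as traced above)
      -> return 5
      fibonacci(j=4) -> return 3  (same call as traced above)
    -> return 8
    fibonacci(j=5) -> return 5  (same call as traced above)
  -> return 13
  fibonacci(j=6) -> return 8  (same call as traced above)
-> return 21

Final answer: 21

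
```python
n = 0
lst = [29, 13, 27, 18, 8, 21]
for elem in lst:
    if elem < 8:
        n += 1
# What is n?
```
Trace:
  n=0
  n=0, elem=29
  n=0, elem=13
  n=0, elem=27
  n=0, elem=18
  n=0, elem=8
  n=0, elem=21

Final answer: 0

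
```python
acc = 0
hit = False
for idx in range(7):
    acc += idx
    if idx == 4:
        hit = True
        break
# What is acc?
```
Trace:
  acc=0
  acc=0, hit=False
  acc=0, hit=False, idx=0
  acc=1, hit=False, idx=1
  acc=3, hit=False, idx=2
  acc=6, hit=False, idx=3
  acc=10, hit=True, idx=4

Final answer: 10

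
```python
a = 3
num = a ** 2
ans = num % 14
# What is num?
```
Trace:
  a=3
  a=3, num=9
  a=3, num=9, ans=9

Final answer: 9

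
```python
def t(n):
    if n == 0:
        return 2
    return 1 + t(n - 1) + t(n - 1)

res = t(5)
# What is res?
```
Call trace (a repeated sub-call is expanded the first time; later identical calls just restate its return value):
t(n=5)
  t(n=4)
    t(n=3)
      t(n=2)
        t(n=1)
          t(n=0)
          -> return 2
          t(n=0)
          -> return 2
        -> return 5
        t(n=1) -> return 5  (same call as traced above)
      -> return 11
      t(n=2) -> return 11  (same call as traced above)
    -> return 23
    t(n=3) -> return 23  (same call as traced above)
  -> return 47
  t(n=4) -> return 47  (same call as traced above)
-> return 95

Final answer: 95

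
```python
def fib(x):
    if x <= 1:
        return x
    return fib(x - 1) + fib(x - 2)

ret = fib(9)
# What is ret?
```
Call trace (a repeated sub-call is expanded the first time; later identical calls just restate its return value):
fib(x=9)
  fib(x=8)
    fib(x=7)
      fib(x=6)
        fib(x=5)
          fib(x=4)
            fib(x=3)
              fib(x=2)
                fib(x=1)
                -> return 1
                fib(x=0)
                -> return 0
              -> return 1
              fib(x=1)
              -> return 1
            -> return 2
            fib(x=2) -> return 1  (same call as traced above)
          -> return 3
          fib(x=3) -> return 2  (same call as traced above)
        -> return 5
        fib(x=4) -> return 3  (same call as traced above)
      -> return 8
      fib(x=5) -> return 5  (same call as traced above)
    -> return 13
    fib(x=6) -> return 8  (same call as traced above)
  -> return 21
  fib(x=7) -> return 13  (same call as traced above)
-> return 34

Final answer: 34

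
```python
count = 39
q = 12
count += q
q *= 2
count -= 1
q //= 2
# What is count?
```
Trace:
  count=39
  count=39, q=12
  count=51, q=12
  count=51, q=24
  count=50, q=24
  count=50, q=12

Final answer: 50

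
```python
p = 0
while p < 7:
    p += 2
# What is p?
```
Trace:
  p=0
  p=2
  p=4
  p=6
  p=8

Final answer: 8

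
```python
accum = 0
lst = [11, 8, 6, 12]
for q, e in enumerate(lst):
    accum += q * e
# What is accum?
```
Trace:
  accum=0
  accum=0, q=0, e=11
  accum=8, q=1, e=8
  accum=20, q=2, e=6
  accum=56, q=3, e=12

Final answer: 56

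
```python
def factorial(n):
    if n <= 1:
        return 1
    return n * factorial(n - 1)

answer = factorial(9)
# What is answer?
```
Call trace:
factorial(n=9)
  factorial(n=8)
    factorial(n=7)
      factorial(n=6)
        factorial(n=5)
          factorial(n=4)
            factorial(n=3)
              factorial(n=2)
                factorial(n=1)
                -> return 1
              -> return 2
            -> return 6
          -> return 24
        -> return 120
      -> return 720
    -> return 5040
  -> return 40320
-> return 362880

Final answer: 362880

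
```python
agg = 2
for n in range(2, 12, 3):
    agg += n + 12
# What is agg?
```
Trace:
  agg=2
  agg=16, n=2
  agg=33, n=5
  agg=53, n=8
  agg=76, n=11

Final answer: 76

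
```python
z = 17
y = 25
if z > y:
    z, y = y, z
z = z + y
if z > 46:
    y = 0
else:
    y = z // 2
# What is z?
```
Trace:
  z=17
  z=17, y=25
  z=17, y=25
  z=42, y=25
  z=42, y=21

Final answer: 42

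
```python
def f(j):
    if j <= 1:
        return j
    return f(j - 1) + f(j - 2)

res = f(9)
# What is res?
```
Call trace (a repeated sub-call is expanded the first time; later identical calls just restate its return value):
f(j=9)
  f(j=8)
    f(j=7)
      f(j=6)
        f(j=5)
          f(j=4)
            f(j=3)
              f(j=2)
                f(j=1)
                -> return 1
                f(j=0)
                -> return 0
              -> return 1
              f(j=1)
              -> return 1
            -> return 2
            f(j=2) -> return 1  (same call as traced above)
          -> return 3
          f(j=3) -> return 2  (same call as traced above)
        -> return 5
        f(j=4) -> return 3  (same call as traced above)
      -> return 8
      f(j=5) -> return 5  (same call as traced above)
    -> return 13
    f(j=6) -> return 8  (same call as traced above)
  -> return 21
  f(j=7) -> return 13  (same call as traced above)
-> return 34

Final answer: 34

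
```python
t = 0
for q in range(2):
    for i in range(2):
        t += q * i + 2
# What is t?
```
Trace:
  t=0
  t=2, q=0, i=0
  t=4, q=0, i=1
  t=6, q=1, i=0
  t=9, q=1, i=1

Final answer: 9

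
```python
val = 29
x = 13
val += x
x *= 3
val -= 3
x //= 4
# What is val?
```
Trace:
  val=29
  val=29, x=13
  val=42, x=13
  val=42, x=39
  val=39, x=39
  val=39, x=9

Final answer: 39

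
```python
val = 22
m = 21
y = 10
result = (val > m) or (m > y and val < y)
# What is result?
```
Trace:
  val=22
  val=22, m=21
  val=22, m=21, y=10
  val=22, m=21, y=10, result=True

Final answer: True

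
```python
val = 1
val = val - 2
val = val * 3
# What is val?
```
Trace:
  val=1
  val=-1
  val=-3

Final answer: -3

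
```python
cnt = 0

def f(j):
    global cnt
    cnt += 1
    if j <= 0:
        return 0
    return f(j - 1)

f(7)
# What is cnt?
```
Call trace:
f(j=7)
  f(j=6)
    f(j=5)
      f(j=4)
        f(j=3)
          f(j=2)
            f(j=1)
              f(j=0)
              -> return 0
            -> return 0
          -> return 0
        -> return 0
      -> return 0
    -> return 0
  -> return 0
-> return 0

cnt is incremented once per call. f is entered once for each j = 7, 6, 5, 4, 3, 2, 1, 0 (the j <= 0 call returns without recursing), i.e. 7 + 1 calls.
cnt = 8

Final answer: 8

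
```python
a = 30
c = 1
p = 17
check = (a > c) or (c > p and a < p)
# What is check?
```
Trace:
  a=30
  a=30, c=1
  a=30, c=1, p=17
  a=30, c=1, p=17, check=True

Final answer: True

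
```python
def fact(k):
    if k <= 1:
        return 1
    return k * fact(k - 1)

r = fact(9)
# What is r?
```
Call trace:
fact(k=9)
  fact(k=8)
    fact(k=7)
      fact(k=6)
        fact(k=5)
          fact(k=4)
            fact(k=3)
              fact(k=2)
                fact(k=1)
                -> return 1
              -> return 2
            -> return 6
          -> return 24
        -> return 120
      -> return 720
    -> return 5040
  -> return 40320
-> return 362880

Final answer: 362880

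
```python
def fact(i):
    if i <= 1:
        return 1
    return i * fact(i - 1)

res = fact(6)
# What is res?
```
Call trace:
fact(i=6)
  fact(i=5)
    fact(i=4)
      fact(i=3)
        fact(i=2)
          fact(i=1)
          -> return 1
        -> return 2
      -> return 6
    -> return 24
  -> return 120
-> return 720

Final answer: 720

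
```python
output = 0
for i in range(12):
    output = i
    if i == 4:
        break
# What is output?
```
Trace:
  output=0
  output=0, i=0
  output=1, i=1
  output=2, i=2
  output=3, i=3
  output=4, i=4

Final answer: 4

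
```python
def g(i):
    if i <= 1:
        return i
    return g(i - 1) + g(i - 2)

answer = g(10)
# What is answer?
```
Call trace (a repeated sub-call is expanded the first time; later identical calls just restate its return value):
g(i=10)
  g(i=9)
    g(i=8)
      g(i=7)
        g(i=6)
          g(i=5)
            g(i=4)
              g(i=3)
                g(i=2)
                  g(i=1)
                  -> return 1
                  g(i=0)
                  -> return 0
                -> return 1
                g(i=1)
                -> return 1
              -> return 2
              g(i=2) -> return 1  (same call as traced above)
            -> return 3
            g(i=3) -> return 2  (same call as traced above)
          -> return 5
          g(i=4) -> return 3  (same call as traced above)
        -> return 8
        g(i=5) -> return 5  (same call as traced above)
      -> return 13
      g(i=6) -> return 8  (same call as traced above)
    -> return 21
    g(i=7) -> return 13  (same call as traced above)
  -> return 34
  g(i=8) -> return 21  (same call as traced above)
-> return 55

Final answer: 55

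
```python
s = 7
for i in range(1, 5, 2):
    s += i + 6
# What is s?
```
Trace:
  s=7
  s=14, i=1
  s=23, i=3

Final answer: 23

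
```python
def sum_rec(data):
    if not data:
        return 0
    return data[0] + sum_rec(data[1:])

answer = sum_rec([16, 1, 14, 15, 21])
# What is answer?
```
Call trace:
sum_rec(data=[16, 1, 14, 15, 21])
  sum_rec(data=[1, 14, 15, 21])
    sum_rec(data=[14, 15, 21])
      sum_rec(data=[15, 21])
        sum_rec(data=[21])
          sum_rec(data=[])
          -> return 0
        -> return 21
      -> return 36
    -> return 50
  -> return 51
-> return 67

Final answer: 67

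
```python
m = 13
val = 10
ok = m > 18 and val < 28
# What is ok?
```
Trace:
  m=13
  m=13, val=10
  m=13, val=10, ok=False

Final answer: False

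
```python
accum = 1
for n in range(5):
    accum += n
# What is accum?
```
Trace:
  accum=1
  accum=1, n=0
  accum=2, n=1
  accum=4, n=2
  accum=7, n=3
  accum=11, n=4

Final answer: 11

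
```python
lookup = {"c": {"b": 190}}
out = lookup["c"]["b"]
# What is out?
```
Trace:
  lookup={'c': {'b': 190}}
  lookup={'c': {'b': 190}}, out=190

Final answer: 190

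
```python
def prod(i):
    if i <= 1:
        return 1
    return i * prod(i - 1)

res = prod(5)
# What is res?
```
Call trace:
prod(i=5)
  prod(i=4)
    prod(i=3)
      prod(i=2)
        prod(i=1)
        -> return 1
      -> return 2
    -> return 6
  -> return 24
-> return 120

Final answer: 120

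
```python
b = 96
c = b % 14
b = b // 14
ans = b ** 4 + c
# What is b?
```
Trace:
  b=96
  b=96, c=12
  b=6, c=12
  b=6, c=12, ans=1308

Final answer: 6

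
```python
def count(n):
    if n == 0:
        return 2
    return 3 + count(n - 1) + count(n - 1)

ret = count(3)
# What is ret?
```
Call trace (a repeated sub-call is expanded the first time; later identical calls just restate its return value):
count(n=3)
  count(n=2)
    count(n=1)
      count(n=0)
      -> return 2
      count(n=0)
      -> return 2
    -> return 7
    count(n=1) -> return 7  (same call as traced above)
  -> return 17
  count(n=2) -> return 17  (same call as traced above)
-> return 37

Final answer: 37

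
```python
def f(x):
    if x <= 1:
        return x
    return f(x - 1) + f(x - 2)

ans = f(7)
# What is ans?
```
Call trace (a repeated sub-call is expanded the first time; later identical calls just restate its return value):
f(x=7)
  f(x=6)
    f(x=5)
      f(x=4)
        f(x=3)
          f(x=2)
            f(x=1)
            -> return 1
            f(x=0)
            -> return 0
          -> return 1
          f(x=1)
          -> return 1
        -> return 2
        f(x=2) -> return 1  (same call as traced above)
      -> return 3
      f(x=3) -> return 2  (same call as traced above)
    -> return 5
    f(x=4) -> return 3  (same call as traced above)
  -> return 8
  f(x=5) -> return 5  (same call as traced above)
-> return 13

Final answer: 13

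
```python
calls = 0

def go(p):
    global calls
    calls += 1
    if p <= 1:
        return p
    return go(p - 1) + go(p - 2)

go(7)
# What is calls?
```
Call trace (a repeated sub-call is expanded the first time; later identical calls just restate its return value):
go(p=7)
  go(p=6)
    go(p=5)
      go(p=4)
        go(p=3)
          go(p=2)
            go(p=1)
            -> return 1
            go(p=0)
            -> return 0
          -> return 1
          go(p=1)
          -> return 1
        -> return 2
        go(p=2) -> return 1  (same call as traced above)
      -> return 3
      go(p=3) -> return 2  (same call as traced above)
    -> return 5
    go(p=4) -> return 3  (same call as traced above)
  -> return 8
  go(p=5) -> return 5  (same call as traced above)
-> return 13

calls is incremented once per call, so count the calls in each subtree. Let C(p) = number of calls made by go(p).
C(0) = C(1) = 1 (base case, no recursion); C(p) = 1 + C(p - 1) + C(p - 2) otherwise.
C(2) = 1 + C(1) + C(0) = 1 + 1 + 1 = 3
C(3) = 1 + C(2) + C(1) = 1 + 3 + 1 = 5
C(4) = 1 + C(3) + C(2) = 1 + 5 + 3 = 9
C(5) = 1 + C(4) + C(3) = 1 + 9 + 5 = 15
C(6) = 1 + C(5) + C(4) = 1 + 15 + 9 = 25
C(7) = 1 + C(6) + C(5) = 1 + 25 + 15 = 41
calls = C(7) = 41

Final answer: 41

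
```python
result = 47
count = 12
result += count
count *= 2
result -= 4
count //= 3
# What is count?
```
Trace:
  result=47
  result=47, count=12
  result=59, count=12
  result=59, count=24
  result=55, count=24
  result=55, count=8

Final answer: 8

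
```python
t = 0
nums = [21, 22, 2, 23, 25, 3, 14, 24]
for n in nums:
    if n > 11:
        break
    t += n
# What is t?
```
Trace:
  t=0
  t=0, n=21

Final answer: 0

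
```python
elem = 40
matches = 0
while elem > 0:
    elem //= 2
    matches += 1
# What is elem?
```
Trace:
  elem=40
  elem=40, matches=0
  elem=20, matches=1
  elem=10, matches=2
  elem=5, matches=3
  elem=2, matches=4
  elem=1, matches=5
  elem=0, matches=6

Final answer: 0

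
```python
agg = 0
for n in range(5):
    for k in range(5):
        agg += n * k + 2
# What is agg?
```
Trace:
  agg=0
  agg=2, n=0, k=0
  agg=4, n=0, k=1
  agg=6, n=0, k=2
  agg=8, n=0, k=3
  agg=10, n=0, k=4
  agg=12, n=1, k=0
  agg=15, n=1, k=1
  agg=19, n=1, k=2
  agg=24, n=1, k=3
  agg=30, n=1, k=4
  agg=32, n=2, k=0
  agg=36, n=2, k=1
  agg=42, n=2, k=2
  agg=50, n=2, k=3
  agg=60, n=2, k=4
  agg=62, n=3, k=0
  agg=67, n=3, k=1
  agg=75, n=3, k=2
  agg=86, n=3, k=3
  agg=100, n=3, k=4
  agg=102, n=4, k=0
  agg=108, n=4, k=1
  agg=118, n=4, k=2
  agg=132, n=4, k=3
  agg=150, n=4, k=4

Final answer: 150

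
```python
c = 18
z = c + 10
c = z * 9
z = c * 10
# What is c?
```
Trace:
  c=18
  c=18, z=28
  c=252, z=28
  c=252, z=2520

Final answer: 252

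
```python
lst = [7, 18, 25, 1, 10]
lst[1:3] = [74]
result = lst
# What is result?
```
Trace:
  lst=[7, 18, 25, 1, 10]
  lst=[7, 74, 1, 10]
  lst=[7, 74, 1, 10], result=[7, 74, 1, 10]

Final answer: [7, 74, 1, 10]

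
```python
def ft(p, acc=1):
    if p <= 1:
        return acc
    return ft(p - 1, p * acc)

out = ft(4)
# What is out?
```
Call trace:
ft(p=4, acc=1)
  ft(p=3, acc=4)
    ft(p=2, acc=12)
      ft(p=1, acc=24)
      -> return 24
    -> return 24
  -> return 24
-> return 24

Final answer: 24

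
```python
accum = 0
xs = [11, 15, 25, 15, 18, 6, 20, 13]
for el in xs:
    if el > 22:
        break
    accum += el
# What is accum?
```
Trace:
  accum=0
  accum=11, el=11
  accum=26, el=15
  accum=26, el=25

Final answer: 26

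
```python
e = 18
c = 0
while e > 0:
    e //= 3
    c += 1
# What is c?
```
Trace:
  e=18
  e=18, c=0
  e=6, c=1
  e=2, c=2
  e=0, c=3

Final answer: 3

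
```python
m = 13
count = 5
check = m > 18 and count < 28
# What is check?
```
Trace:
  m=13
  m=13, count=5
  m=13, count=5, check=False

Final answer: False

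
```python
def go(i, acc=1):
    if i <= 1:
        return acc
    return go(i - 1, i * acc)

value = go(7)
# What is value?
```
Call trace:
go(i=7, acc=1)
  go(i=6, acc=7)
    go(i=5, acc=42)
      go(i=4, acc=210)
        go(i=3, acc=840)
          go(i=2, acc=2520)
            go(i=1, acc=5040)
            -> return 5040
          -> return 5040
        -> return 5040
      -> return 5040
    -> return 5040
  -> return 5040
-> return 5040

Final answer: 5040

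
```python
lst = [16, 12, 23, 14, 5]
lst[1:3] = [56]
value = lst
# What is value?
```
Trace:
  lst=[16, 12, 23, 14, 5]
  lst=[16, 56, 14, 5]
  lst=[16, 56, 14, 5], value=[16, 56, 14, 5]

Final answer: [16, 56, 14, 5]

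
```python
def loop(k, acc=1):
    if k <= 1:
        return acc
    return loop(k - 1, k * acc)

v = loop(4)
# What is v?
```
Call trace:
loop(k=4, acc=1)
  loop(k=3, acc=4)
    loop(k=2, acc=12)
      loop(k=1, acc=24)
      -> return 24
    -> return 24
  -> return 24
-> return 24

Final answer: 24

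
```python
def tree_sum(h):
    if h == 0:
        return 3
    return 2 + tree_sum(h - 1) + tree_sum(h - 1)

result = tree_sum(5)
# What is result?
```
Call trace (a repeated sub-call is expanded the first time; later identical calls just restate its return value):
tree_sum(h=5)
  tree_sum(h=4)
    tree_sum(h=3)
      tree_sum(h=2)
        tree_sum(h=1)
          tree_sum(h=0)
          -> return 3
          tree_sum(h=0)
          -> return 3
        -> return 8
        tree_sum(h=1) -> return 8  (same call as traced above)
      -> return 18
      tree_sum(h=2) -> return 18  (same call as traced above)
    -> return 38
    tree_sum(h=3) -> return 38  (same call as traced above)
  -> return 78
  tree_sum(h=4) -> return 78  (same call as traced above)
-> return 158

Final answer: 158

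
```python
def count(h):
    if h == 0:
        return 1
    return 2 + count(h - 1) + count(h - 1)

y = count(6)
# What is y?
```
Call trace (a repeated sub-call is expanded the first time; later identical calls just restate its return value):
count(h=6)
  count(h=5)
    count(h=4)
      count(h=3)
        count(h=2)
          count(h=1)
            count(h=0)
            -> return 1
            count(h=0)
            -> return 1
          -> return 4
          count(h=1) -> return 4  (same call as traced above)
        -> return 10
        count(h=2) -> return 10  (same call as traced above)
      -> return 22
      count(h=3) -> return 22  (same call as traced above)
    -> return 46
    count(h=4) -> return 46  (same call as traced above)
  -> return 94
  count(h=5) -> return 94  (same call as traced above)
-> return 190

Final answer: 190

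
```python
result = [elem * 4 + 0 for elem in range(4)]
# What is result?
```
Trace:
  elem=0
  elem=1
  elem=2
  elem=3
  result=[0, 4, 8, 12]

Final answer: [0, 4, 8, 12]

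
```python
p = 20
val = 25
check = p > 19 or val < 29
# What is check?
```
Trace:
  p=20
  p=20, val=25
  p=20, val=25, check=True

Final answer: True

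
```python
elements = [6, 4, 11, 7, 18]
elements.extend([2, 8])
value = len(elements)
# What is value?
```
Trace:
  elements=[6, 4, 11, 7, 18]
  elements=[6, 4, 11, 7, 18, 2, 8]
  elements=[6, 4, 11, 7, 18, 2, 8], value=7

Final answer: 7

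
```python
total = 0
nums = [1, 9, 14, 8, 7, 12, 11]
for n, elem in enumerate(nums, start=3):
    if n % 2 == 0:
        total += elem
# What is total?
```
Trace:
  total=0
  total=0, n=3, elem=1
  total=9, n=4, elem=9
  total=9, n=5, elem=14
  total=17, n=6, elem=8
  total=17, n=7, elem=7
  total=29, n=8, elem=12
  total=29, n=9, elem=11

Final answer: 29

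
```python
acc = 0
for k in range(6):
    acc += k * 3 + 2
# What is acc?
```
Trace:
  acc=0
  acc=2, k=0
  acc=7, k=1
  acc=15, k=2
  acc=26, k=3
  acc=40, k=4
  acc=57, k=5

Final answer: 57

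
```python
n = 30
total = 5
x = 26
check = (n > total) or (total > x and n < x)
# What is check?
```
Trace:
  n=30
  n=30, total=5
  n=30, total=5, x=26
  n=30, total=5, x=26, check=True

Final answer: True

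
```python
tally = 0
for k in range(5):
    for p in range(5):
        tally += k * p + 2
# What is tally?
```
Trace:
  tally=0
  tally=2, k=0, p=0
  tally=4, k=0, p=1
  tally=6, k=0, p=2
  tally=8, k=0, p=3
  tally=10, k=0, p=4
  tally=12, k=1, p=0
  tally=15, k=1, p=1
  tally=19, k=1, p=2
  tally=24, k=1, p=3
  tally=30, k=1, p=4
  tally=32, k=2, p=0
  tally=36, k=2, p=1
  tally=42, k=2, p=2
  tally=50, k=2, p=3
  tally=60, k=2, p=4
  tally=62, k=3, p=0
  tally=67, k=3, p=1
  tally=75, k=3, p=2
  tally=86, k=3, p=3
  tally=100, k=3, p=4
  tally=102, k=4, p=0
  tally=108, k=4, p=1
  tally=118, k=4, p=2
  tally=132, k=4, p=3
  tally=150, k=4, p=4

Final answer: 150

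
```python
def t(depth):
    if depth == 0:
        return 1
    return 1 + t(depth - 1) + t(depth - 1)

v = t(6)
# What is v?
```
Call trace (a repeated sub-call is expanded the first time; later identical calls just restate its return value):
t(depth=6)
  t(depth=5)
    t(depth=4)
      t(depth=3)
        t(depth=2)
          t(depth=1)
            t(depth=0)
            -> return 1
            t(depth=0)
            -> return 1
          -> return 3
          t(depth=1) -> return 3  (same call as traced above)
        -> return 7
        t(depth=2) -> return 7  (same call as traced above)
      -> return 15
      t(depth=3) -> return 15  (same call as traced above)
    -> return 31
    t(depth=4) -> return 31  (same call as traced above)
  -> return 63
  t(depth=5) -> return 63  (same call as traced above)
-> return 127

Final answer: 127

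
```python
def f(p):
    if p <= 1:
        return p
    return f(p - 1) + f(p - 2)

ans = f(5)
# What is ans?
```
Call trace (a repeated sub-call is expanded the first time; later identical calls just restate its return value):
f(p=5)
  f(p=4)
    f(p=3)
      f(p=2)
        f(p=1)
        -> return 1
        f(p=0)
        -> return 0
      -> return 1
      f(p=1)
      -> return 1
    -> return 2
    f(p=2) -> return 1  (same call as traced above)
  -> return 3
  f(p=3) -> return 2  (same call as traced above)
-> return 5

Final answer: 5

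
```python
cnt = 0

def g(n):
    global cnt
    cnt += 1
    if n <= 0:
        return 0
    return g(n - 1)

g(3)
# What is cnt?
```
Call trace:
g(n=3)
  g(n=2)
    g(n=1)
      g(n=0)
      -> return 0
    -> return 0
  -> return 0
-> return 0

cnt is incremented once per call. g is entered once for each n = 3, 2, 1, 0 (the n <= 0 call returns without recursing), i.e. 3 + 1 calls.
cnt = 4

Final answer: 4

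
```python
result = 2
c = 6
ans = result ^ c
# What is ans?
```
Trace:
  result=2
  result=2, c=6
  result=2, c=6, ans=4

Final answer: 4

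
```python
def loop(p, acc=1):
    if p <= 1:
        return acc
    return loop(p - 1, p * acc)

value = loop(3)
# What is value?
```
Call trace:
loop(p=3, acc=1)
  loop(p=2, acc=3)
    loop(p=1, acc=6)
    -> return 6
  -> return 6
-> return 6

Final answer: 6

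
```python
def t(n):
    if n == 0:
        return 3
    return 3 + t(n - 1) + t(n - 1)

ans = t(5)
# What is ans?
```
Call trace (a repeated sub-call is expanded the first time; later identical calls just restate its return value):
t(n=5)
  t(n=4)
    t(n=3)
      t(n=2)
        t(n=1)
          t(n=0)
          -> return 3
          t(n=0)
          -> return 3
        -> return 9
        t(n=1) -> return 9  (same call as traced above)
      -> return 21
      t(n=2) -> return 21  (same call as traced above)
    -> return 45
    t(n=3) -> return 45  (same call as traced above)
  -> return 93
  t(n=4) -> return 93  (same call as traced above)
-> return 189

Final answer: 189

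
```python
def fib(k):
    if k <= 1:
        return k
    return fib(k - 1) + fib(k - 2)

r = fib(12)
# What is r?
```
Call trace (a repeated sub-call is expanded the first time; later identical calls just restate its return value):
fib(k=12)
  fib(k=11)
    fib(k=10)
      fib(k=9)
        fib(k=8)
          fib(k=7)
            fib(k=6)
              fib(k=5)
                fib(k=4)
                  fib(k=3)
                    fib(k=2)
                      fib(k=1)
                      -> return 1
                      fib(k=0)
                      -> return 0
                    -> return 1
                    fib(k=1)
                    -> return 1
                  -> return 2
                  fib(k=2) -> return 1  (same call as traced above)
                -> return 3
                fib(k=3) -> return 2  (same call as traced above)
              -> return 5
              fib(k=4) -> return 3  (same call as traced above)
            -> return 8
            fib(k=5) -> return 5  (same call as traced above)
          -> return 13
          fib(k=6) -> return 8  (same call as traced above)
        -> return 21
        fib(k=7) -> return 13  (same call as traced above)
      -> return 34
      fib(k=8) -> return 21  (same call as traced above)
    -> return 55
    fib(k=9) -> return 34  (same call as traced above)
  -> return 89
  fib(k=10) -> return 55  (same call as traced above)
-> return 144

Final answer: 144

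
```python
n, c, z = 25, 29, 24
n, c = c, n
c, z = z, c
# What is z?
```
Trace:
  n=25, c=29, z=24
  n=29, c=25, z=24
  n=29, c=24, z=25

Final answer: 25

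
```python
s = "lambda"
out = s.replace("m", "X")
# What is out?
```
Trace:
  s='lambda'
  s='lambda', out='laXbda'

Final answer: 'laXbda'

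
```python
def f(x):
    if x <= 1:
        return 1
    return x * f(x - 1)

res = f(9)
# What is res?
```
Call trace:
f(x=9)
  f(x=8)
    f(x=7)
      f(x=6)
        f(x=5)
          f(x=4)
            f(x=3)
              f(x=2)
                f(x=1)
                -> return 1
              -> return 2
            -> return 6
          -> return 24
        -> return 120
      -> return 720
    -> return 5040
  -> return 40320
-> return 362880

Final answer: 362880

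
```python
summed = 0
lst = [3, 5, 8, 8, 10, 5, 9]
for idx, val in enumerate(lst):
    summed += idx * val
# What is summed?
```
Trace:
  summed=0
  summed=0, idx=0, val=3
  summed=5, idx=1, val=5
  summed=21, idx=2, val=8
  summed=45, idx=3, val=8
  summed=85, idx=4, val=10
  summed=110, idx=5, val=5
  summed=164, idx=6, val=9

Final answer: 164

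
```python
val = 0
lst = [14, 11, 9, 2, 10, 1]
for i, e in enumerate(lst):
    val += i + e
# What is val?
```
Trace:
  val=0
  val=14, i=0, e=14
  val=26, i=1, e=11
  val=37, i=2, e=9
  val=42, i=3, e=2
  val=56, i=4, e=10
  val=62, i=5, e=1

Final answer: 62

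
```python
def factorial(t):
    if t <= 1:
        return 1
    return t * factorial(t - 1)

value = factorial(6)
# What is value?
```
Call trace:
factorial(t=6)
  factorial(t=5)
    factorial(t=4)
      factorial(t=3)
        factorial(t=2)
          factorial(t=1)
          -> return 1
        -> return 2
      -> return 6
    -> return 24
  -> return 120
-> return 720

Final answer: 720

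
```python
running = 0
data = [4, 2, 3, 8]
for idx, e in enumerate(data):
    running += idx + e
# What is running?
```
Trace:
  running=0
  running=4, idx=0, e=4
  running=7, idx=1, e=2
  running=12, idx=2, e=3
  running=23, idx=3, e=8

Final answer: 23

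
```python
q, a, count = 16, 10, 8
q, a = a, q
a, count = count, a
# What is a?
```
Trace:
  q=16, a=10, count=8
  q=10, a=16, count=8
  q=10, a=8, count=16

Final answer: 8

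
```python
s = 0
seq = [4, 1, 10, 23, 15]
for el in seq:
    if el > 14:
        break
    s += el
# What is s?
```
Trace:
  s=0
  s=4, el=4
  s=5, el=1
  s=15, el=10
  s=15, el=23

Final answer: 15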